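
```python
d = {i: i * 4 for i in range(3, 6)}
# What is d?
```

{3: 12, 4: 16, 5: 20}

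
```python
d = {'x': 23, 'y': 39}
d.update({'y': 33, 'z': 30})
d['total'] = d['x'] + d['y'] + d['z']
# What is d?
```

After line 1: d = {'x': 23, 'y': 39}
After line 2 (y overwritten, z added): d = {'x': 23, 'y': 33, 'z': 30}
After line 3 (total = 23 + 33 + 30 = 86): d = {'x': 23, 'y': 33, 'z': 30, 'total': 86}

{'x': 23, 'y': 33, 'z': 30, 'total': 86}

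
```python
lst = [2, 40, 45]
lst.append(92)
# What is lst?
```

[2, 40, 45, 92]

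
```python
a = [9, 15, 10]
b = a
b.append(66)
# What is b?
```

After line 1: a = [9, 15, 10]
After line 2 (b = a is an alias, same object): a = [9, 15, 10], b = [9, 15, 10]
After line 3 (b.append mutates the shared list): a = [9, 15, 10, 66], b = [9, 15, 10, 66]

[9, 15, 10, 66]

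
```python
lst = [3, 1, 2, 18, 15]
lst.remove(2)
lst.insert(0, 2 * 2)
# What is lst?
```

After line 1: lst = [3, 1, 2, 18, 15]
After line 2 (remove first 2): lst = [3, 1, 18, 15]
After line 3 (insert 4 at index 0): lst = [4, 3, 1, 18, 15]

[4, 3, 1, 18, 15]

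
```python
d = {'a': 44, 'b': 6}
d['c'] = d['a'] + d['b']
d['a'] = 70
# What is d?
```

After line 1: d = {'a': 44, 'b': 6}
After line 2 (d['c'] = 44 + 6): d = {'a': 44, 'b': 6, 'c': 50}
After line 3: d = {'a': 70, 'b': 6, 'c': 50}

{'a': 70, 'b': 6, 'c': 50}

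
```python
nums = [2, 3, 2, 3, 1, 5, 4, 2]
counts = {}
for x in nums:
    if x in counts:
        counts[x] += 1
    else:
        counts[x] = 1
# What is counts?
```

Initial: counts = {}, nums = [2, 3, 2, 3, 1, 5, 4, 2]
See 2: counts = {2: 1}
See 3: counts = {2: 1, 3: 1}
See 2: counts = {2: 2, 3: 1}
See 3: counts = {2: 2, 3: 2}
See 1: counts = {2: 2, 3: 2, 1: 1}
See 5: counts = {2: 2, 3: 2, 1: 1, 5: 1}
See 4: counts = {2: 2, 3: 2, 1: 1, 5: 1, 4: 1}
See 2: counts = {2: 3, 3: 2, 1: 1, 5: 1, 4: 1}

{2: 3, 3: 2, 1: 1, 5: 1, 4: 1}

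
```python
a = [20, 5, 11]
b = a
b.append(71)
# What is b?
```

After line 1: a = [20, 5, 11]
After line 2 (b = a is an alias, same object): a = [20, 5, 11], b = [20, 5, 11]
After line 3 (b.append mutates the shared list): a = [20, 5, 11, 71], b = [20, 5, 11, 71]

[20, 5, 11, 71]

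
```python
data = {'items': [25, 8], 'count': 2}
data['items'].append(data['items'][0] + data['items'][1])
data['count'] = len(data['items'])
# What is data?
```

After line 1: data = {'items': [25, 8], 'count': 2}
After line 2 (append 25 + 8 = 33): data = {'items': [25, 8, 33], 'count': 2}
After line 3 (count = len(items) = 3): data = {'items': [25, 8, 33], 'count': 3}

{'items': [25, 8, 33], 'count': 3}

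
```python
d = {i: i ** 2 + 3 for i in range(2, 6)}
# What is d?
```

{2: 7, 3: 12, 4: 19, 5: 28}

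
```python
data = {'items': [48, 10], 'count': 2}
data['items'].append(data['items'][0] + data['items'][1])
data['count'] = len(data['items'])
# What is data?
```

After line 1: data = {'items': [48, 10], 'count': 2}
After line 2 (append 48 + 10 = 58): data = {'items': [48, 10, 58], 'count': 2}
After line 3 (count = len(items) = 3): data = {'items': [48, 10, 58], 'count': 3}

{'items': [48, 10, 58], 'count': 3}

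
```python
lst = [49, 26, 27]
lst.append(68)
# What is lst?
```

[49, 26, 27, 68]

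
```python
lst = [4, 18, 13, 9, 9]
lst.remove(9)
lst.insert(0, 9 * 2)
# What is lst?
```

After line 1: lst = [4, 18, 13, 9, 9]
After line 2 (remove first 9): lst = [4, 18, 13, 9]
After line 3 (insert 18 at index 0): lst = [18, 4, 18, 13, 9]

[18, 4, 18, 13, 9]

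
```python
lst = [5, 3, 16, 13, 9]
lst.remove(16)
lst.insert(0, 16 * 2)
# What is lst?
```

After line 1: lst = [5, 3, 16, 13, 9]
After line 2 (remove first 16): lst = [5, 3, 13, 9]
After line 3 (insert 32 at index 0): lst = [32, 5, 3, 13, 9]

[32, 5, 3, 13, 9]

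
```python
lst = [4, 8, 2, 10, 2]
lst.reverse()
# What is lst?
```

[2, 10, 2, 8, 4]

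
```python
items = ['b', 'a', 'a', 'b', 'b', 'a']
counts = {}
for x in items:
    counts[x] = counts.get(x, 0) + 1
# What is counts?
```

Initial: counts = {}, items = ['b', 'a', 'a', 'b', 'b', 'a']
See 'b': counts = {'b': 1}
See 'a': counts = {'b': 1, 'a': 1}
See 'a': counts = {'b': 1, 'a': 2}
See 'b': counts = {'b': 2, 'a': 2}
See 'b': counts = {'b': 3, 'a': 2}
See 'a': counts = {'b': 3, 'a': 3}

{'b': 3, 'a': 3}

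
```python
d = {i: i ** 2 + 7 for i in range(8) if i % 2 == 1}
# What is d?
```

{1: 8, 3: 16, 5: 32, 7: 56}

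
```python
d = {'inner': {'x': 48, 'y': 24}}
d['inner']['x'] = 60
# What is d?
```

After line 1: d = {'inner': {'x': 48, 'y': 24}}
After line 2 (inner x overwritten): d = {'inner': {'x': 60, 'y': 24}}

{'inner': {'x': 60, 'y': 24}}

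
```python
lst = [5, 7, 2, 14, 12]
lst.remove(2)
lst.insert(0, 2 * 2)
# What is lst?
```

After line 1: lst = [5, 7, 2, 14, 12]
After line 2 (remove first 2): lst = [5, 7, 14, 12]
After line 3 (insert 4 at index 0): lst = [4, 5, 7, 14, 12]

[4, 5, 7, 14, 12]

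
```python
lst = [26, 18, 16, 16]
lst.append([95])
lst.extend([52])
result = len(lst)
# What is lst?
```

After line 1: lst = [26, 18, 16, 16]
After line 2 (append adds [95] as single element): lst = [26, 18, 16, 16, [95]]
After line 3 (extend unpacks [52], adds 52): lst = [26, 18, 16, 16, [95], 52]
After line 4: result = len(lst) = 6

[26, 18, 16, 16, [95], 52]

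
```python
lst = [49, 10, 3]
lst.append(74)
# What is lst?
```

[49, 10, 3, 74]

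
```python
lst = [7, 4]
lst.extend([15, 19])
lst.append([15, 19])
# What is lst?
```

After line 1: lst = [7, 4]
After line 2 (extend unpacks [15, 19]): lst = [7, 4, 15, 19]
After line 3 (append adds [15, 19] as single element): lst = [7, 4, 15, 19, [15, 19]]

[7, 4, 15, 19, [15, 19]]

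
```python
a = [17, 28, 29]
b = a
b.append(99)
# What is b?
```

After line 1: a = [17, 28, 29]
After line 2 (b = a is an alias, same object): a = [17, 28, 29], b = [17, 28, 29]
After line 3 (b.append mutates the shared list): a = [17, 28, 29, 99], b = [17, 28, 29, 99]

[17, 28, 29, 99]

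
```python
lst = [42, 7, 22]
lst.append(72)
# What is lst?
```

[42, 7, 22, 72]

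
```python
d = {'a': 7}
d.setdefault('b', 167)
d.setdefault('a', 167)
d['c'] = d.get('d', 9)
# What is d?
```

After line 1: d = {'a': 7}
After line 2 (setdefault adds 'b'=167): d = {'a': 7, 'b': 167}
After line 3 (setdefault 'a' no-op, already exists): d = {'a': 7, 'b': 167}
After line 4 (get('d', 9) returns default since 'd' not in d): d = {'a': 7, 'b': 167, 'c': 9}

{'a': 7, 'b': 167, 'c': 9}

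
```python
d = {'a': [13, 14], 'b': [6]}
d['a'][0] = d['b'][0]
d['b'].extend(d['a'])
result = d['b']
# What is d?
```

After line 1: d = {'a': [13, 14], 'b': [6]}
After line 2 (a[0] = b[0] = 6): d = {'a': [6, 14], 'b': [6]}
After line 3 (b.extend(a) appends [6, 14]): d = {'a': [6, 14], 'b': [6, 6, 14]}
After line 4: result = d['b'] = [6, 6, 14]

{'a': [6, 14], 'b': [6, 6, 14]}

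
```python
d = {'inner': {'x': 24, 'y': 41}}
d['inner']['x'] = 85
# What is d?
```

After line 1: d = {'inner': {'x': 24, 'y': 41}}
After line 2 (inner x overwritten): d = {'inner': {'x': 85, 'y': 41}}

{'inner': {'x': 85, 'y': 41}}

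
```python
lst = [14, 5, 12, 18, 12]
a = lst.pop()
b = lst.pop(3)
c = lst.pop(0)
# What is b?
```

After line 1: lst = [14, 5, 12, 18, 12]
After line 2 (pop() -> a = 12): lst = [14, 5, 12, 18]
After line 3 (pop(3) -> b = 18): lst = [14, 5, 12]
After line 4 (pop(0) -> c = 14): lst = [5, 12]

18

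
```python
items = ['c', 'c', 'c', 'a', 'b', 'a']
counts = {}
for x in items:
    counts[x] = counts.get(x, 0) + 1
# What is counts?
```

Initial: counts = {}, items = ['c', 'c', 'c', 'a', 'b', 'a']
See 'c': counts = {'c': 1}
See 'c': counts = {'c': 2}
See 'c': counts = {'c': 3}
See 'a': counts = {'c': 3, 'a': 1}
See 'b': counts = {'c': 3, 'a': 1, 'b': 1}
See 'a': counts = {'c': 3, 'a': 2, 'b': 1}

{'c': 3, 'a': 2, 'b': 1}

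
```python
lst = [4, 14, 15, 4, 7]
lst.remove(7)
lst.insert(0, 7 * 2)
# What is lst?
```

After line 1: lst = [4, 14, 15, 4, 7]
After line 2 (remove first 7): lst = [4, 14, 15, 4]
After line 3 (insert 14 at index 0): lst = [14, 4, 14, 15, 4]

[14, 4, 14, 15, 4]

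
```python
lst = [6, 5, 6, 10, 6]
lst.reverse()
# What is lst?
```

[6, 10, 6, 5, 6]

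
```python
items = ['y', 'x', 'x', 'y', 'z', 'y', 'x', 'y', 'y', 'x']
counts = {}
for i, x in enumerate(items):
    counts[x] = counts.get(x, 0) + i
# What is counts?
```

Initial: counts = {}, items = ['y', 'x', 'x', 'y', 'z', 'y', 'x', 'y', 'y', 'x']
i=0, x='y': counts = {'y': 0}
i=1, x='x': counts = {'y': 0, 'x': 1}
i=2, x='x': counts = {'y': 0, 'x': 3}
i=3, x='y': counts = {'y': 3, 'x': 3}
i=4, x='z': counts = {'y': 3, 'x': 3, 'z': 4}
i=5, x='y': counts = {'y': 8, 'x': 3, 'z': 4}
i=6, x='x': counts = {'y': 8, 'x': 9, 'z': 4}
i=7, x='y': counts = {'y': 15, 'x': 9, 'z': 4}
i=8, x='y': counts = {'y': 23, 'x': 9, 'z': 4}
i=9, x='x': counts = {'y': 23, 'x': 18, 'z': 4}

{'y': 23, 'x': 18, 'z': 4}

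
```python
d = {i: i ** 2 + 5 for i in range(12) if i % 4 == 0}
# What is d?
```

{0: 5, 4: 21, 8: 69}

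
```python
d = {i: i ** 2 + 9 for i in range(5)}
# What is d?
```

{0: 9, 1: 10, 2: 13, 3: 18, 4: 25}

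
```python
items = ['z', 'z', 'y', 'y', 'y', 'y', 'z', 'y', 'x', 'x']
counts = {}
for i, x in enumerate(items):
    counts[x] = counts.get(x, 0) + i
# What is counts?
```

Initial: counts = {}, items = ['z', 'z', 'y', 'y', 'y', 'y', 'z', 'y', 'x', 'x']
i=0, x='z': counts = {'z': 0}
i=1, x='z': counts = {'z': 1}
i=2, x='y': counts = {'z': 1, 'y': 2}
i=3, x='y': counts = {'z': 1, 'y': 5}
i=4, x='y': counts = {'z': 1, 'y': 9}
i=5, x='y': counts = {'z': 1, 'y': 14}
i=6, x='z': counts = {'z': 7, 'y': 14}
i=7, x='y': counts = {'z': 7, 'y': 21}
i=8, x='x': counts = {'z': 7, 'y': 21, 'x': 8}
i=9, x='x': counts = {'z': 7, 'y': 21, 'x': 17}

{'z': 7, 'y': 21, 'x': 17}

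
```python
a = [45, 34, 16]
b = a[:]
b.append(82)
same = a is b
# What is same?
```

After line 1: a = [45, 34, 16]
After line 2 (b = a[:] is a shallow copy, new object): a = [45, 34, 16], b = [45, 34, 16]
After line 3 (append only mutates b): a = [45, 34, 16], b = [45, 34, 16, 82]
After line 4 (same = a is b; different objects -> False): same = False

False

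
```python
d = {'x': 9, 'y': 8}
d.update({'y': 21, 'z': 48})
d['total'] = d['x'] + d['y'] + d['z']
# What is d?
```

After line 1: d = {'x': 9, 'y': 8}
After line 2 (y overwritten, z added): d = {'x': 9, 'y': 21, 'z': 48}
After line 3 (total = 9 + 21 + 48 = 78): d = {'x': 9, 'y': 21, 'z': 48, 'total': 78}

{'x': 9, 'y': 21, 'z': 48, 'total': 78}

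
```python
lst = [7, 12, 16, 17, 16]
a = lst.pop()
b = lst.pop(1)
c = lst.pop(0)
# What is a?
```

After line 1: lst = [7, 12, 16, 17, 16]
After line 2 (pop() -> a = 16): lst = [7, 12, 16, 17]
After line 3 (pop(1) -> b = 12): lst = [7, 16, 17]
After line 4 (pop(0) -> c = 7): lst = [16, 17]

16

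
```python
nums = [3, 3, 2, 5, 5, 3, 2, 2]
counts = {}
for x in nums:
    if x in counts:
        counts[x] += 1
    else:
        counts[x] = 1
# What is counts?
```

Initial: counts = {}, nums = [3, 3, 2, 5, 5, 3, 2, 2]
See 3: counts = {3: 1}
See 3: counts = {3: 2}
See 2: counts = {3: 2, 2: 1}
See 5: counts = {3: 2, 2: 1, 5: 1}
See 5: counts = {3: 2, 2: 1, 5: 2}
See 3: counts = {3: 3, 2: 1, 5: 2}
See 2: counts = {3: 3, 2: 2, 5: 2}
See 2: counts = {3: 3, 2: 3, 5: 2}

{3: 3, 2: 3, 5: 2}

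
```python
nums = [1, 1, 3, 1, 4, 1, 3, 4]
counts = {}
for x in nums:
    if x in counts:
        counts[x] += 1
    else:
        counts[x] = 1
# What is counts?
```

Initial: counts = {}, nums = [1, 1, 3, 1, 4, 1, 3, 4]
See 1: counts = {1: 1}
See 1: counts = {1: 2}
See 3: counts = {1: 2, 3: 1}
See 1: counts = {1: 3, 3: 1}
See 4: counts = {1: 3, 3: 1, 4: 1}
See 1: counts = {1: 4, 3: 1, 4: 1}
See 3: counts = {1: 4, 3: 2, 4: 1}
See 4: counts = {1: 4, 3: 2, 4: 2}

{1: 4, 3: 2, 4: 2}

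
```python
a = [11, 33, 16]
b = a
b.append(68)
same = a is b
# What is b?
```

After line 1: a = [11, 33, 16]
After line 2 (b = a is an alias, same object): a = [11, 33, 16], b = [11, 33, 16]
After line 3 (b.append mutates the shared list): a = [11, 33, 16, 68], b = [11, 33, 16, 68]
After line 4 (same = a is b; same object -> True): same = True

[11, 33, 16, 68]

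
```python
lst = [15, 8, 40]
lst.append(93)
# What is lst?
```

[15, 8, 40, 93]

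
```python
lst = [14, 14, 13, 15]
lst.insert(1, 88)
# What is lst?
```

[14, 88, 14, 13, 15]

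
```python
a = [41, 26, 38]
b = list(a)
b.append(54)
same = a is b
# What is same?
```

After line 1: a = [41, 26, 38]
After line 2 (b = list(a) is a shallow copy, new object): a = [41, 26, 38], b = [41, 26, 38]
After line 3 (append only mutates b): a = [41, 26, 38], b = [41, 26, 38, 54]
After line 4 (same = a is b; different objects -> False): same = False

False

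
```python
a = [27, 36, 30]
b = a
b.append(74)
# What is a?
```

After line 1: a = [27, 36, 30]
After line 2 (b = a is an alias, same object): a = [27, 36, 30], b = [27, 36, 30]
After line 3 (b.append mutates the shared list): a = [27, 36, 30, 74], b = [27, 36, 30, 74]

[27, 36, 30, 74]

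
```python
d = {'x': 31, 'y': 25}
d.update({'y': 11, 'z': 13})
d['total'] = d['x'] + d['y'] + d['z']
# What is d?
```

After line 1: d = {'x': 31, 'y': 25}
After line 2 (y overwritten, z added): d = {'x': 31, 'y': 11, 'z': 13}
After line 3 (total = 31 + 11 + 13 = 55): d = {'x': 31, 'y': 11, 'z': 13, 'total': 55}

{'x': 31, 'y': 11, 'z': 13, 'total': 55}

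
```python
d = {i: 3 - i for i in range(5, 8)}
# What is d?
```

{5: -2, 6: -3, 7: -4}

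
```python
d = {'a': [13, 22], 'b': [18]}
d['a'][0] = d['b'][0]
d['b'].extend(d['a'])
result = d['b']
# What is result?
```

After line 1: d = {'a': [13, 22], 'b': [18]}
After line 2 (a[0] = b[0] = 18): d = {'a': [18, 22], 'b': [18]}
After line 3 (b.extend(a) appends [18, 22]): d = {'a': [18, 22], 'b': [18, 18, 22]}
After line 4: result = d['b'] = [18, 18, 22]

[18, 18, 22]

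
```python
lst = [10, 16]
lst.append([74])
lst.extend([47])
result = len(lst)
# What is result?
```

After line 1: lst = [10, 16]
After line 2 (append adds [74] as single element): lst = [10, 16, [74]]
After line 3 (extend unpacks [47], adds 47): lst = [10, 16, [74], 47]
After line 4: result = len(lst) = 4

4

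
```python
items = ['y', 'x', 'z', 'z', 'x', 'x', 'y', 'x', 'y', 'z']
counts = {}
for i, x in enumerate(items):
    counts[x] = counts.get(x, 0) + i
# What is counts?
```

Initial: counts = {}, items = ['y', 'x', 'z', 'z', 'x', 'x', 'y', 'x', 'y', 'z']
i=0, x='y': counts = {'y': 0}
i=1, x='x': counts = {'y': 0, 'x': 1}
i=2, x='z': counts = {'y': 0, 'x': 1, 'z': 2}
i=3, x='z': counts = {'y': 0, 'x': 1, 'z': 5}
i=4, x='x': counts = {'y': 0, 'x': 5, 'z': 5}
i=5, x='x': counts = {'y': 0, 'x': 10, 'z': 5}
i=6, x='y': counts = {'y': 6, 'x': 10, 'z': 5}
i=7, x='x': counts = {'y': 6, 'x': 17, 'z': 5}
i=8, x='y': counts = {'y': 14, 'x': 17, 'z': 5}
i=9, x='z': counts = {'y': 14, 'x': 17, 'z': 14}

{'y': 14, 'x': 17, 'z': 14}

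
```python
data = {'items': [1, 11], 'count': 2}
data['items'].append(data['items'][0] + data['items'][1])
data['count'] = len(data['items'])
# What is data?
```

After line 1: data = {'items': [1, 11], 'count': 2}
After line 2 (append 1 + 11 = 12): data = {'items': [1, 11, 12], 'count': 2}
After line 3 (count = len(items) = 3): data = {'items': [1, 11, 12], 'count': 3}

{'items': [1, 11, 12], 'count': 3}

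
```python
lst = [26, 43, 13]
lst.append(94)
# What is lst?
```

[26, 43, 13, 94]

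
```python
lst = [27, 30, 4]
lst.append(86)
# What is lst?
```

[27, 30, 4, 86]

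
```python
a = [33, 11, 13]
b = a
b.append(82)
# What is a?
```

After line 1: a = [33, 11, 13]
After line 2 (b = a is an alias, same object): a = [33, 11, 13], b = [33, 11, 13]
After line 3 (b.append mutates the shared list): a = [33, 11, 13, 82], b = [33, 11, 13, 82]

[33, 11, 13, 82]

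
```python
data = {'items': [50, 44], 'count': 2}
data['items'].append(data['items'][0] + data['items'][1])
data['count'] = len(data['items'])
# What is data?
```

After line 1: data = {'items': [50, 44], 'count': 2}
After line 2 (append 50 + 44 = 94): data = {'items': [50, 44, 94], 'count': 2}
After line 3 (count = len(items) = 3): data = {'items': [50, 44, 94], 'count': 3}

{'items': [50, 44, 94], 'count': 3}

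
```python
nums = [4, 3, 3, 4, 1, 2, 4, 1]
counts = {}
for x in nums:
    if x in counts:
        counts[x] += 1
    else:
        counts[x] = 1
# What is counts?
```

Initial: counts = {}, nums = [4, 3, 3, 4, 1, 2, 4, 1]
See 4: counts = {4: 1}
See 3: counts = {4: 1, 3: 1}
See 3: counts = {4: 1, 3: 2}
See 4: counts = {4: 2, 3: 2}
See 1: counts = {4: 2, 3: 2, 1: 1}
See 2: counts = {4: 2, 3: 2, 1: 1, 2: 1}
See 4: counts = {4: 3, 3: 2, 1: 1, 2: 1}
See 1: counts = {4: 3, 3: 2, 1: 2, 2: 1}

{4: 3, 3: 2, 1: 2, 2: 1}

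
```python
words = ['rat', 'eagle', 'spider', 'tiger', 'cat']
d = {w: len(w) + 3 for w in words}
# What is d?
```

{'rat': 6, 'eagle': 8, 'spider': 9, 'tiger': 8, 'cat': 6}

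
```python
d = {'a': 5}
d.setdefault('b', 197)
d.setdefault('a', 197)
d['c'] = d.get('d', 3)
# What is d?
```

After line 1: d = {'a': 5}
After line 2 (setdefault adds 'b'=197): d = {'a': 5, 'b': 197}
After line 3 (setdefault 'a' no-op, already exists): d = {'a': 5, 'b': 197}
After line 4 (get('d', 3) returns default since 'd' not in d): d = {'a': 5, 'b': 197, 'c': 3}

{'a': 5, 'b': 197, 'c': 3}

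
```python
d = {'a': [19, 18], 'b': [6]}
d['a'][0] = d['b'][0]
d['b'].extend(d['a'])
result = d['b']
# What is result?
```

After line 1: d = {'a': [19, 18], 'b': [6]}
After line 2 (a[0] = b[0] = 6): d = {'a': [6, 18], 'b': [6]}
After line 3 (b.extend(a) appends [6, 18]): d = {'a': [6, 18], 'b': [6, 6, 18]}
After line 4: result = d['b'] = [6, 6, 18]

[6, 6, 18]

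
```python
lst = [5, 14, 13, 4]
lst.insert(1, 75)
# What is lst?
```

[5, 75, 14, 13, 4]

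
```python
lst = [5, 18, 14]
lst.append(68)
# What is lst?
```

[5, 18, 14, 68]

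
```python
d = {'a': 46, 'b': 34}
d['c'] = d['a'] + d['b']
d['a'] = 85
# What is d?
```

After line 1: d = {'a': 46, 'b': 34}
After line 2 (d['c'] = 46 + 34): d = {'a': 46, 'b': 34, 'c': 80}
After line 3: d = {'a': 85, 'b': 34, 'c': 80}

{'a': 85, 'b': 34, 'c': 80}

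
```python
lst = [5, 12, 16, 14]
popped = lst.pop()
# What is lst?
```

[5, 12, 16]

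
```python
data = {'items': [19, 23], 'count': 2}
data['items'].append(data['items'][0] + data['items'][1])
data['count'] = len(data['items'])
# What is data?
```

After line 1: data = {'items': [19, 23], 'count': 2}
After line 2 (append 19 + 23 = 42): data = {'items': [19, 23, 42], 'count': 2}
After line 3 (count = len(items) = 3): data = {'items': [19, 23, 42], 'count': 3}

{'items': [19, 23, 42], 'count': 3}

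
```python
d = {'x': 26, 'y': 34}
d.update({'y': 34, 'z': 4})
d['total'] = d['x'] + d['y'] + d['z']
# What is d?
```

After line 1: d = {'x': 26, 'y': 34}
After line 2 (y overwritten, z added): d = {'x': 26, 'y': 34, 'z': 4}
After line 3 (total = 26 + 34 + 4 = 64): d = {'x': 26, 'y': 34, 'z': 4, 'total': 64}

{'x': 26, 'y': 34, 'z': 4, 'total': 64}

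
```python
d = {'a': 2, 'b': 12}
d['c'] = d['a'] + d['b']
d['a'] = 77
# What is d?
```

After line 1: d = {'a': 2, 'b': 12}
After line 2 (d['c'] = 2 + 12): d = {'a': 2, 'b': 12, 'c': 14}
After line 3: d = {'a': 77, 'b': 12, 'c': 14}

{'a': 77, 'b': 12, 'c': 14}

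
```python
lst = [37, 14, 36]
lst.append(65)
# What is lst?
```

[37, 14, 36, 65]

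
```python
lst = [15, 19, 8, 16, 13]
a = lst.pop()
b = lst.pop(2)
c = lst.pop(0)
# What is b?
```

After line 1: lst = [15, 19, 8, 16, 13]
After line 2 (pop() -> a = 13): lst = [15, 19, 8, 16]
After line 3 (pop(2) -> b = 8): lst = [15, 19, 16]
After line 4 (pop(0) -> c = 15): lst = [19, 16]

8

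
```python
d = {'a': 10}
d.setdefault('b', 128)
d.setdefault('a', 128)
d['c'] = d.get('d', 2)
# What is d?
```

After line 1: d = {'a': 10}
After line 2 (setdefault adds 'b'=128): d = {'a': 10, 'b': 128}
After line 3 (setdefault 'a' no-op, already exists): d = {'a': 10, 'b': 128}
After line 4 (get('d', 2) returns default since 'd' not in d): d = {'a': 10, 'b': 128, 'c': 2}

{'a': 10, 'b': 128, 'c': 2}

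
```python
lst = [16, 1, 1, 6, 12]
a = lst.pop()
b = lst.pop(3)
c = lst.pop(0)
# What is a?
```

After line 1: lst = [16, 1, 1, 6, 12]
After line 2 (pop() -> a = 12): lst = [16, 1, 1, 6]
After line 3 (pop(3) -> b = 6): lst = [16, 1, 1]
After line 4 (pop(0) -> c = 16): lst = [1, 1]

12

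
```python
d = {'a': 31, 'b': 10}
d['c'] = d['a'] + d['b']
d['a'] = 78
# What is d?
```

After line 1: d = {'a': 31, 'b': 10}
After line 2 (d['c'] = 31 + 10): d = {'a': 31, 'b': 10, 'c': 41}
After line 3: d = {'a': 78, 'b': 10, 'c': 41}

{'a': 78, 'b': 10, 'c': 41}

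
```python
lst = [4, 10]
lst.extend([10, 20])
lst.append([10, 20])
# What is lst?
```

After line 1: lst = [4, 10]
After line 2 (extend unpacks [10, 20]): lst = [4, 10, 10, 20]
After line 3 (append adds [10, 20] as single element): lst = [4, 10, 10, 20, [10, 20]]

[4, 10, 10, 20, [10, 20]]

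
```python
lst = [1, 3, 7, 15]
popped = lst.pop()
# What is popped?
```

15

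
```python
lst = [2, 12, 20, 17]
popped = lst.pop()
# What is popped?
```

17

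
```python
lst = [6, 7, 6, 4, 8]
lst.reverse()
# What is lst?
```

[8, 4, 6, 7, 6]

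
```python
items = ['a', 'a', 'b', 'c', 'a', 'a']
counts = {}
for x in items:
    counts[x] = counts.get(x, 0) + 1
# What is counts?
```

Initial: counts = {}, items = ['a', 'a', 'b', 'c', 'a', 'a']
See 'a': counts = {'a': 1}
See 'a': counts = {'a': 2}
See 'b': counts = {'a': 2, 'b': 1}
See 'c': counts = {'a': 2, 'b': 1, 'c': 1}
See 'a': counts = {'a': 3, 'b': 1, 'c': 1}
See 'a': counts = {'a': 4, 'b': 1, 'c': 1}

{'a': 4, 'b': 1, 'c': 1}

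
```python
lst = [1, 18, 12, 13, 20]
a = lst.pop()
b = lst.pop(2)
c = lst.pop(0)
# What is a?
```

After line 1: lst = [1, 18, 12, 13, 20]
After line 2 (pop() -> a = 20): lst = [1, 18, 12, 13]
After line 3 (pop(2) -> b = 12): lst = [1, 18, 13]
After line 4 (pop(0) -> c = 1): lst = [18, 13]

20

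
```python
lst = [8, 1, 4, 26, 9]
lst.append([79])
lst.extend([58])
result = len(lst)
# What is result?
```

After line 1: lst = [8, 1, 4, 26, 9]
After line 2 (append adds [79] as single element): lst = [8, 1, 4, 26, 9, [79]]
After line 3 (extend unpacks [58], adds 58): lst = [8, 1, 4, 26, 9, [79], 58]
After line 4: result = len(lst) = 7

7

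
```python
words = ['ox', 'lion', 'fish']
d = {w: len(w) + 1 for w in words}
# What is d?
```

{'ox': 3, 'lion': 5, 'fish': 5}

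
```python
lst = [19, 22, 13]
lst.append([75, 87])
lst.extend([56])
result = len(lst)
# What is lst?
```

After line 1: lst = [19, 22, 13]
After line 2 (append adds [75, 87] as single element): lst = [19, 22, 13, [75, 87]]
After line 3 (extend unpacks [56], adds 56): lst = [19, 22, 13, [75, 87], 56]
After line 4: result = len(lst) = 5

[19, 22, 13, [75, 87], 56]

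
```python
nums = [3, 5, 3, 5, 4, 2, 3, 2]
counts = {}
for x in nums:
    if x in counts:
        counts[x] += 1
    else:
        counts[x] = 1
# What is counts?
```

Initial: counts = {}, nums = [3, 5, 3, 5, 4, 2, 3, 2]
See 3: counts = {3: 1}
See 5: counts = {3: 1, 5: 1}
See 3: counts = {3: 2, 5: 1}
See 5: counts = {3: 2, 5: 2}
See 4: counts = {3: 2, 5: 2, 4: 1}
See 2: counts = {3: 2, 5: 2, 4: 1, 2: 1}
See 3: counts = {3: 3, 5: 2, 4: 1, 2: 1}
See 2: counts = {3: 3, 5: 2, 4: 1, 2: 2}

{3: 3, 5: 2, 4: 1, 2: 2}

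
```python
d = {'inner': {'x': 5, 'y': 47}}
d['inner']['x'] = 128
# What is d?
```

After line 1: d = {'inner': {'x': 5, 'y': 47}}
After line 2 (inner x overwritten): d = {'inner': {'x': 128, 'y': 47}}

{'inner': {'x': 128, 'y': 47}}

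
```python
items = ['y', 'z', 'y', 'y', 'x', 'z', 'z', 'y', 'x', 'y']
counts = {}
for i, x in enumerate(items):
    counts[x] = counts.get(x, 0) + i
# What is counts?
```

Initial: counts = {}, items = ['y', 'z', 'y', 'y', 'x', 'z', 'z', 'y', 'x', 'y']
i=0, x='y': counts = {'y': 0}
i=1, x='z': counts = {'y': 0, 'z': 1}
i=2, x='y': counts = {'y': 2, 'z': 1}
i=3, x='y': counts = {'y': 5, 'z': 1}
i=4, x='x': counts = {'y': 5, 'z': 1, 'x': 4}
i=5, x='z': counts = {'y': 5, 'z': 6, 'x': 4}
i=6, x='z': counts = {'y': 5, 'z': 12, 'x': 4}
i=7, x='y': counts = {'y': 12, 'z': 12, 'x': 4}
i=8, x='x': counts = {'y': 12, 'z': 12, 'x': 12}
i=9, x='y': counts = {'y': 21, 'z': 12, 'x': 12}

{'y': 21, 'z': 12, 'x': 12}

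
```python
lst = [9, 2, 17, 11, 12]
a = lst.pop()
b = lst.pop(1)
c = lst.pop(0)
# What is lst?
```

After line 1: lst = [9, 2, 17, 11, 12]
After line 2 (pop() -> a = 12): lst = [9, 2, 17, 11]
After line 3 (pop(1) -> b = 2): lst = [9, 17, 11]
After line 4 (pop(0) -> c = 9): lst = [17, 11]

[17, 11]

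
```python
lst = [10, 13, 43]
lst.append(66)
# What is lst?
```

[10, 13, 43, 66]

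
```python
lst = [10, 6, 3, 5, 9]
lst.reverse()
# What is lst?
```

[9, 5, 3, 6, 10]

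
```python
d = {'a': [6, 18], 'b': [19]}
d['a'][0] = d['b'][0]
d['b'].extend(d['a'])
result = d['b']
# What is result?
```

After line 1: d = {'a': [6, 18], 'b': [19]}
After line 2 (a[0] = b[0] = 19): d = {'a': [19, 18], 'b': [19]}
After line 3 (b.extend(a) appends [19, 18]): d = {'a': [19, 18], 'b': [19, 19, 18]}
After line 4: result = d['b'] = [19, 19, 18]

[19, 19, 18]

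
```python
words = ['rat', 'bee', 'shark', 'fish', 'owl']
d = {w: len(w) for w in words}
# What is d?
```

{'rat': 3, 'bee': 3, 'shark': 5, 'fish': 4, 'owl': 3}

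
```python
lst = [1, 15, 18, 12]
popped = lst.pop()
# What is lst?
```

[1, 15, 18]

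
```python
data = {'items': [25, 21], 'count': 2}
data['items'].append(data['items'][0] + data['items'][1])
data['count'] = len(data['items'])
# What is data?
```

After line 1: data = {'items': [25, 21], 'count': 2}
After line 2 (append 25 + 21 = 46): data = {'items': [25, 21, 46], 'count': 2}
After line 3 (count = len(items) = 3): data = {'items': [25, 21, 46], 'count': 3}

{'items': [25, 21, 46], 'count': 3}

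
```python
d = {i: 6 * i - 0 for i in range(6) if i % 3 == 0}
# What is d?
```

{0: 0, 3: 18}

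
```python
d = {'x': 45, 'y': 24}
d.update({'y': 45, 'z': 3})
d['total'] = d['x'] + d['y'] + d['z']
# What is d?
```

After line 1: d = {'x': 45, 'y': 24}
After line 2 (y overwritten, z added): d = {'x': 45, 'y': 45, 'z': 3}
After line 3 (total = 45 + 45 + 3 = 93): d = {'x': 45, 'y': 45, 'z': 3, 'total': 93}

{'x': 45, 'y': 45, 'z': 3, 'total': 93}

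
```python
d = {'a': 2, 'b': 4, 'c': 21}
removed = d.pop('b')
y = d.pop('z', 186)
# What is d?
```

After line 1: d = {'a': 2, 'b': 4, 'c': 21}
After line 2 (pop 'b' returns 4): d = {'a': 2, 'c': 21}, removed = 4
After line 3 (pop 'z' missing, returns default 186): d = {'a': 2, 'c': 21}, y = 186

{'a': 2, 'c': 21}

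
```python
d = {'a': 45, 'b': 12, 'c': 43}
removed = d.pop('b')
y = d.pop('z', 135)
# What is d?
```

After line 1: d = {'a': 45, 'b': 12, 'c': 43}
After line 2 (pop 'b' returns 12): d = {'a': 45, 'c': 43}, removed = 12
After line 3 (pop 'z' missing, returns default 135): d = {'a': 45, 'c': 43}, y = 135

{'a': 45, 'c': 43}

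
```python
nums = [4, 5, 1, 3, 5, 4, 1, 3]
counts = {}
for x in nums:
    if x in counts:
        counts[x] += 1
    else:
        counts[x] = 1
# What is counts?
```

Initial: counts = {}, nums = [4, 5, 1, 3, 5, 4, 1, 3]
See 4: counts = {4: 1}
See 5: counts = {4: 1, 5: 1}
See 1: counts = {4: 1, 5: 1, 1: 1}
See 3: counts = {4: 1, 5: 1, 1: 1, 3: 1}
See 5: counts = {4: 1, 5: 2, 1: 1, 3: 1}
See 4: counts = {4: 2, 5: 2, 1: 1, 3: 1}
See 1: counts = {4: 2, 5: 2, 1: 2, 3: 1}
See 3: counts = {4: 2, 5: 2, 1: 2, 3: 2}

{4: 2, 5: 2, 1: 2, 3: 2}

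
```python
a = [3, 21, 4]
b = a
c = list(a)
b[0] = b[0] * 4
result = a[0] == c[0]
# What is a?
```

After line 1: a = [3, 21, 4]
After line 2 (b = a, alias): a = [3, 21, 4], b = [3, 21, 4]
After line 3 (c = list(a) is a copy, new object): c = [3, 21, 4]
After line 4 (b[0] = 3 * 4 = 12; mutates shared a/b): a = b = [12, 21, 4], c = [3, 21, 4]
After line 5 (a[0] = 12, c[0] = 3; result = False)

[12, 21, 4]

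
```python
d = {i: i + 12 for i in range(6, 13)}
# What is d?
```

{6: 18, 7: 19, 8: 20, 9: 21, 10: 22, 11: 23, 12: 24}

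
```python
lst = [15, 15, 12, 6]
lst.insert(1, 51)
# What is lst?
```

[15, 51, 15, 12, 6]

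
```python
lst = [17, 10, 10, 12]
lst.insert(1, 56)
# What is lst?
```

[17, 56, 10, 10, 12]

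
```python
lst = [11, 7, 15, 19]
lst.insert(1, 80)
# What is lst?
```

[11, 80, 7, 15, 19]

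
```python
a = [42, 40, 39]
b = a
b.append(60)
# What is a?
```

After line 1: a = [42, 40, 39]
After line 2 (b = a is an alias, same object): a = [42, 40, 39], b = [42, 40, 39]
After line 3 (b.append mutates the shared list): a = [42, 40, 39, 60], b = [42, 40, 39, 60]

[42, 40, 39, 60]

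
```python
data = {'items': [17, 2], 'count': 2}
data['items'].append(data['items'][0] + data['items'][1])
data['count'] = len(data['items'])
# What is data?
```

After line 1: data = {'items': [17, 2], 'count': 2}
After line 2 (append 17 + 2 = 19): data = {'items': [17, 2, 19], 'count': 2}
After line 3 (count = len(items) = 3): data = {'items': [17, 2, 19], 'count': 3}

{'items': [17, 2, 19], 'count': 3}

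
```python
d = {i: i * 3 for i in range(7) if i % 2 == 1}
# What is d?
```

{1: 3, 3: 9, 5: 15}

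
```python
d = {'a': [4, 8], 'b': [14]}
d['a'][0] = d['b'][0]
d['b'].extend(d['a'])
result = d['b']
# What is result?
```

After line 1: d = {'a': [4, 8], 'b': [14]}
After line 2 (a[0] = b[0] = 14): d = {'a': [14, 8], 'b': [14]}
After line 3 (b.extend(a) appends [14, 8]): d = {'a': [14, 8], 'b': [14, 14, 8]}
After line 4: result = d['b'] = [14, 14, 8]

[14, 14, 8]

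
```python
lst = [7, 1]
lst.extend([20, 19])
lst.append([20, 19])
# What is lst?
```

After line 1: lst = [7, 1]
After line 2 (extend unpacks [20, 19]): lst = [7, 1, 20, 19]
After line 3 (append adds [20, 19] as single element): lst = [7, 1, 20, 19, [20, 19]]

[7, 1, 20, 19, [20, 19]]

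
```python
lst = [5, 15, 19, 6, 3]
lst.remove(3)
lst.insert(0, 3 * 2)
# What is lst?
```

After line 1: lst = [5, 15, 19, 6, 3]
After line 2 (remove first 3): lst = [5, 15, 19, 6]
After line 3 (insert 6 at index 0): lst = [6, 5, 15, 19, 6]

[6, 5, 15, 19, 6]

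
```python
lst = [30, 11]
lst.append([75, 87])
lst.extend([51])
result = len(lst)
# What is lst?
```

After line 1: lst = [30, 11]
After line 2 (append adds [75, 87] as single element): lst = [30, 11, [75, 87]]
After line 3 (extend unpacks [51], adds 51): lst = [30, 11, [75, 87], 51]
After line 4: result = len(lst) = 4

[30, 11, [75, 87], 51]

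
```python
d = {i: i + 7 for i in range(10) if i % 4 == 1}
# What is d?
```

{1: 8, 5: 12, 9: 16}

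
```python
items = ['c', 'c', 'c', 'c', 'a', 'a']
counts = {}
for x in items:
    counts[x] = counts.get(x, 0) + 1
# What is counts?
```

Initial: counts = {}, items = ['c', 'c', 'c', 'c', 'a', 'a']
See 'c': counts = {'c': 1}
See 'c': counts = {'c': 2}
See 'c': counts = {'c': 3}
See 'c': counts = {'c': 4}
See 'a': counts = {'c': 4, 'a': 1}
See 'a': counts = {'c': 4, 'a': 2}

{'c': 4, 'a': 2}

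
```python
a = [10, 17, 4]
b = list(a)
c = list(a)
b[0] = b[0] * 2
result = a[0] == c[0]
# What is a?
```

After line 1: a = [10, 17, 4]
After line 2 (b = list(a), copy): a = [10, 17, 4], b = [10, 17, 4]
After line 3 (c = list(a) is a copy, new object): c = [10, 17, 4]
After line 4 (b[0] = 10 * 2 = 20; only b mutates (copy)): a = [10, 17, 4], b = [20, 17, 4], c = [10, 17, 4]
After line 5 (a[0] = 10, c[0] = 10; result = True)

[10, 17, 4]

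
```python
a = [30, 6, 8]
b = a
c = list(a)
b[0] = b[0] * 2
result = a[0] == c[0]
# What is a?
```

After line 1: a = [30, 6, 8]
After line 2 (b = a, alias): a = [30, 6, 8], b = [30, 6, 8]
After line 3 (c = list(a) is a copy, new object): c = [30, 6, 8]
After line 4 (b[0] = 30 * 2 = 60; mutates shared a/b): a = b = [60, 6, 8], c = [30, 6, 8]
After line 5 (a[0] = 60, c[0] = 30; result = False)

[60, 6, 8]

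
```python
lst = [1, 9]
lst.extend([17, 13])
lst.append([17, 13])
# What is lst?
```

After line 1: lst = [1, 9]
After line 2 (extend unpacks [17, 13]): lst = [1, 9, 17, 13]
After line 3 (append adds [17, 13] as single element): lst = [1, 9, 17, 13, [17, 13]]

[1, 9, 17, 13, [17, 13]]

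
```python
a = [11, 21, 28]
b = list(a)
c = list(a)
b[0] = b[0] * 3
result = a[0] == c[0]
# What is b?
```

After line 1: a = [11, 21, 28]
After line 2 (b = list(a), copy): a = [11, 21, 28], b = [11, 21, 28]
After line 3 (c = list(a) is a copy, new object): c = [11, 21, 28]
After line 4 (b[0] = 11 * 3 = 33; only b mutates (copy)): a = [11, 21, 28], b = [33, 21, 28], c = [11, 21, 28]
After line 5 (a[0] = 11, c[0] = 11; result = True)

[33, 21, 28]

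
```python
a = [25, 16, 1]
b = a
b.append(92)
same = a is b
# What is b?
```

After line 1: a = [25, 16, 1]
After line 2 (b = a is an alias, same object): a = [25, 16, 1], b = [25, 16, 1]
After line 3 (b.append mutates the shared list): a = [25, 16, 1, 92], b = [25, 16, 1, 92]
After line 4 (same = a is b; same object -> True): same = True

[25, 16, 1, 92]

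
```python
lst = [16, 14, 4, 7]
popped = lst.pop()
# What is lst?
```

[16, 14, 4]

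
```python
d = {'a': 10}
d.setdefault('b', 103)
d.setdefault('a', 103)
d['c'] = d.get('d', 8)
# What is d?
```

After line 1: d = {'a': 10}
After line 2 (setdefault adds 'b'=103): d = {'a': 10, 'b': 103}
After line 3 (setdefault 'a' no-op, already exists): d = {'a': 10, 'b': 103}
After line 4 (get('d', 8) returns default since 'd' not in d): d = {'a': 10, 'b': 103, 'c': 8}

{'a': 10, 'b': 103, 'c': 8}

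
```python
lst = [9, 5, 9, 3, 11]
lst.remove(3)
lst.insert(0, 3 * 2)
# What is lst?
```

After line 1: lst = [9, 5, 9, 3, 11]
After line 2 (remove first 3): lst = [9, 5, 9, 11]
After line 3 (insert 6 at index 0): lst = [6, 9, 5, 9, 11]

[6, 9, 5, 9, 11]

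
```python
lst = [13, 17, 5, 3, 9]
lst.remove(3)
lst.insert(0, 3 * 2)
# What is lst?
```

After line 1: lst = [13, 17, 5, 3, 9]
After line 2 (remove first 3): lst = [13, 17, 5, 9]
After line 3 (insert 6 at index 0): lst = [6, 13, 17, 5, 9]

[6, 13, 17, 5, 9]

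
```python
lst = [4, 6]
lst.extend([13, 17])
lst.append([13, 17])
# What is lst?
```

After line 1: lst = [4, 6]
After line 2 (extend unpacks [13, 17]): lst = [4, 6, 13, 17]
After line 3 (append adds [13, 17] as single element): lst = [4, 6, 13, 17, [13, 17]]

[4, 6, 13, 17, [13, 17]]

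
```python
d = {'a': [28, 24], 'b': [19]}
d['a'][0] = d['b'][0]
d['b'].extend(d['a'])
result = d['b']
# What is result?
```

After line 1: d = {'a': [28, 24], 'b': [19]}
After line 2 (a[0] = b[0] = 19): d = {'a': [19, 24], 'b': [19]}
After line 3 (b.extend(a) appends [19, 24]): d = {'a': [19, 24], 'b': [19, 19, 24]}
After line 4: result = d['b'] = [19, 19, 24]

[19, 19, 24]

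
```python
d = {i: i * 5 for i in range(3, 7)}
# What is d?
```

{3: 15, 4: 20, 5: 25, 6: 30}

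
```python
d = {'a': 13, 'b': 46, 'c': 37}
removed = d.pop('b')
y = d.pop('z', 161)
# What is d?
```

After line 1: d = {'a': 13, 'b': 46, 'c': 37}
After line 2 (pop 'b' returns 46): d = {'a': 13, 'c': 37}, removed = 46
After line 3 (pop 'z' missing, returns default 161): d = {'a': 13, 'c': 37}, y = 161

{'a': 13, 'c': 37}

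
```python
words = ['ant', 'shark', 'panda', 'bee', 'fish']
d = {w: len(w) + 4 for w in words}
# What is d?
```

{'ant': 7, 'shark': 9, 'panda': 9, 'bee': 7, 'fish': 8}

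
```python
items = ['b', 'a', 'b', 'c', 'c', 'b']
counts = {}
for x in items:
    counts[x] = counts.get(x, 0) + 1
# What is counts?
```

Initial: counts = {}, items = ['b', 'a', 'b', 'c', 'c', 'b']
See 'b': counts = {'b': 1}
See 'a': counts = {'b': 1, 'a': 1}
See 'b': counts = {'b': 2, 'a': 1}
See 'c': counts = {'b': 2, 'a': 1, 'c': 1}
See 'c': counts = {'b': 2, 'a': 1, 'c': 2}
See 'b': counts = {'b': 3, 'a': 1, 'c': 2}

{'b': 3, 'a': 1, 'c': 2}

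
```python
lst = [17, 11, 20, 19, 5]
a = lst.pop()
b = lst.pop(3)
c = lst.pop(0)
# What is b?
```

After line 1: lst = [17, 11, 20, 19, 5]
After line 2 (pop() -> a = 5): lst = [17, 11, 20, 19]
After line 3 (pop(3) -> b = 19): lst = [17, 11, 20]
After line 4 (pop(0) -> c = 17): lst = [11, 20]

19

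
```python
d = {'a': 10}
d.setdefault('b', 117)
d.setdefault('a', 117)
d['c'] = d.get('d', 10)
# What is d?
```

After line 1: d = {'a': 10}
After line 2 (setdefault adds 'b'=117): d = {'a': 10, 'b': 117}
After line 3 (setdefault 'a' no-op, already exists): d = {'a': 10, 'b': 117}
After line 4 (get('d', 10) returns default since 'd' not in d): d = {'a': 10, 'b': 117, 'c': 10}

{'a': 10, 'b': 117, 'c': 10}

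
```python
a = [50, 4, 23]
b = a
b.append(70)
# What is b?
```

After line 1: a = [50, 4, 23]
After line 2 (b = a is an alias, same object): a = [50, 4, 23], b = [50, 4, 23]
After line 3 (b.append mutates the shared list): a = [50, 4, 23, 70], b = [50, 4, 23, 70]

[50, 4, 23, 70]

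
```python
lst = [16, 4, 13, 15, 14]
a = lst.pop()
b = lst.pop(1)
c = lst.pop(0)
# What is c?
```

After line 1: lst = [16, 4, 13, 15, 14]
After line 2 (pop() -> a = 14): lst = [16, 4, 13, 15]
After line 3 (pop(1) -> b = 4): lst = [16, 13, 15]
After line 4 (pop(0) -> c = 16): lst = [13, 15]

16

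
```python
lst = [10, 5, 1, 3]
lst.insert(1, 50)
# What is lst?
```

[10, 50, 5, 1, 3]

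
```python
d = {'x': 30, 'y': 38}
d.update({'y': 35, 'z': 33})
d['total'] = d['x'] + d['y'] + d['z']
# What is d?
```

After line 1: d = {'x': 30, 'y': 38}
After line 2 (y overwritten, z added): d = {'x': 30, 'y': 35, 'z': 33}
After line 3 (total = 30 + 35 + 33 = 98): d = {'x': 30, 'y': 35, 'z': 33, 'total': 98}

{'x': 30, 'y': 35, 'z': 33, 'total': 98}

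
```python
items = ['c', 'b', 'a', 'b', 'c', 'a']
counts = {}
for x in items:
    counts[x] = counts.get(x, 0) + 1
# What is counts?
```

Initial: counts = {}, items = ['c', 'b', 'a', 'b', 'c', 'a']
See 'c': counts = {'c': 1}
See 'b': counts = {'c': 1, 'b': 1}
See 'a': counts = {'c': 1, 'b': 1, 'a': 1}
See 'b': counts = {'c': 1, 'b': 2, 'a': 1}
See 'c': counts = {'c': 2, 'b': 2, 'a': 1}
See 'a': counts = {'c': 2, 'b': 2, 'a': 2}

{'c': 2, 'b': 2, 'a': 2}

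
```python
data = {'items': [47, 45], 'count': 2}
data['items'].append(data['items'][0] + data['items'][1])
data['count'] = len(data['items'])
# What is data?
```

After line 1: data = {'items': [47, 45], 'count': 2}
After line 2 (append 47 + 45 = 92): data = {'items': [47, 45, 92], 'count': 2}
After line 3 (count = len(items) = 3): data = {'items': [47, 45, 92], 'count': 3}

{'items': [47, 45, 92], 'count': 3}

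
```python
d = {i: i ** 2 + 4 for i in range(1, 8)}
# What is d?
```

{1: 5, 2: 8, 3: 13, 4: 20, 5: 29, 6: 40, 7: 53}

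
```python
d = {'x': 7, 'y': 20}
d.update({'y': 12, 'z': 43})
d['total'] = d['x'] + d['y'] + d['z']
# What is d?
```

After line 1: d = {'x': 7, 'y': 20}
After line 2 (y overwritten, z added): d = {'x': 7, 'y': 12, 'z': 43}
After line 3 (total = 7 + 12 + 43 = 62): d = {'x': 7, 'y': 12, 'z': 43, 'total': 62}

{'x': 7, 'y': 12, 'z': 43, 'total': 62}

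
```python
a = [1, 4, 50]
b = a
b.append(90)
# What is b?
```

After line 1: a = [1, 4, 50]
After line 2 (b = a is an alias, same object): a = [1, 4, 50], b = [1, 4, 50]
After line 3 (b.append mutates the shared list): a = [1, 4, 50, 90], b = [1, 4, 50, 90]

[1, 4, 50, 90]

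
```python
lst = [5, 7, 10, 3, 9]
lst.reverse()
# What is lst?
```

[9, 3, 10, 7, 5]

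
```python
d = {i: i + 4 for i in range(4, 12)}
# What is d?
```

{4: 8, 5: 9, 6: 10, 7: 11, 8: 12, 9: 13, 10: 14, 11: 15}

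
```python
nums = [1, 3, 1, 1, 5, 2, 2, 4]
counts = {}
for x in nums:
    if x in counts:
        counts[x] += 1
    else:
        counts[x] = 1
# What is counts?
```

Initial: counts = {}, nums = [1, 3, 1, 1, 5, 2, 2, 4]
See 1: counts = {1: 1}
See 3: counts = {1: 1, 3: 1}
See 1: counts = {1: 2, 3: 1}
See 1: counts = {1: 3, 3: 1}
See 5: counts = {1: 3, 3: 1, 5: 1}
See 2: counts = {1: 3, 3: 1, 5: 1, 2: 1}
See 2: counts = {1: 3, 3: 1, 5: 1, 2: 2}
See 4: counts = {1: 3, 3: 1, 5: 1, 2: 2, 4: 1}

{1: 3, 3: 1, 5: 1, 2: 2, 4: 1}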